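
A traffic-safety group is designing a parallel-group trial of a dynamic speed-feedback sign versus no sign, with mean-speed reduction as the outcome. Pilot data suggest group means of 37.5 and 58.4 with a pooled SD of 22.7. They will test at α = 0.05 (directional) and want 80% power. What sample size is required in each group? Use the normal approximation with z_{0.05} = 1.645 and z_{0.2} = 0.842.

Cohen's d = |M₁ − M₂| / SD_pooled = |37.5 − 58.4| / 22.7 = 20.9 / 22.7 = 0.921.
For two independent groups with equal n: n = 2·((z_{α} + z_β) / d)².
z_{α} + z_β = 1.645 + 0.842 = 2.487.
n = 2 × (2.487 / 0.921)² = 2 × 2.700² = 2 × 7.29 = 14.6.
Round up to the next whole participant.

n = 15 per group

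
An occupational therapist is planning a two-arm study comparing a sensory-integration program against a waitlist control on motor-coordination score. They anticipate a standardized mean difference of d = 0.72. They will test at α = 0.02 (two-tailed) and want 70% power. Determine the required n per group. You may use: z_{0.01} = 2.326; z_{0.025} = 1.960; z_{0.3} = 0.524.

n = 32 per group

For two independent groups with equal n: n = 2·((z_{α/2} + z_β) / d)².
z_{α/2} + z_β = 2.326 + 0.524 = 2.850.
n = 2 × (2.850 / 0.72)² = 2 × 3.958² = 2 × 15.67 = 31.3.
Round up to the next whole participant.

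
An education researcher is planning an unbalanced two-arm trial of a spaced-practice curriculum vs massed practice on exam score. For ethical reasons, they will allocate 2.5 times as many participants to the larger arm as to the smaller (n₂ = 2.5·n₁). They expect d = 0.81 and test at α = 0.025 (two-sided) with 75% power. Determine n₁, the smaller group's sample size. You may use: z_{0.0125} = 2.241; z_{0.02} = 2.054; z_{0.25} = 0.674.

n₁ = 19

With allocation ratio k = n₂/n₁ = 2.5, Var(x̄₁−x̄₂) = σ²(1/n₁ + 1/(k·n₁)) = σ²·(k+1)/(k·n₁).
So n₁ = (1 + 1/k)·((z_{α/2} + z_β)/d)² = 1.400 × (2.915/0.81)².
n₁ = 1.400 × 12.95 = 18.1.
Round up: n₁ = 19, giving n₂ = ⌈2.5 × 19⌉ = ⌈47.5⌉ = 48.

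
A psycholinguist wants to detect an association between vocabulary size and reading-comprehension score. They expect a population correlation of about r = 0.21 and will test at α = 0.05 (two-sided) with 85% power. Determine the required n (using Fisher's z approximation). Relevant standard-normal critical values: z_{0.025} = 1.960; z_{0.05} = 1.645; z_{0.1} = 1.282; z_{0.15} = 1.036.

Fisher's z: C = ½·ln((1+r)/(1−r)) = ½·ln(1.5316) = 0.2132.
n = ((z_{α/2} + z_β)/C)² + 3.
(1.960 + 1.036) / 0.2132 = 2.996 / 0.2132 = 14.053.
n = 14.053² + 3 = 197.47 + 3 = 200.5.
Round up.

n = 201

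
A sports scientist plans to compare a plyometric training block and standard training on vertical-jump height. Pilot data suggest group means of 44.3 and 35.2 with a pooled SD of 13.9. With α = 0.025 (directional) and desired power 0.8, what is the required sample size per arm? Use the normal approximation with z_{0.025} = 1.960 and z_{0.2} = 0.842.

Cohen's d = |M₁ − M₂| / SD_pooled = |44.3 − 35.2| / 13.9 = 9.1 / 13.9 = 0.655.
For two independent groups with equal n: n = 2·((z_{α} + z_β) / d)².
z_{α} + z_β = 1.960 + 0.842 = 2.802.
n = 2 × (2.802 / 0.655)² = 2 × 4.278² = 2 × 18.30 = 36.6.
Round up to the next whole participant.

n = 37 per group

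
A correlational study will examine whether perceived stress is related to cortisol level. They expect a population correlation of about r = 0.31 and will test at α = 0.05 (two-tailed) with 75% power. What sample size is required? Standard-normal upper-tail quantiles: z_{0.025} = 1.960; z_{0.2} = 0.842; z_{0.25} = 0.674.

n = 71

Fisher's z: C = ½·ln((1+r)/(1−r)) = ½·ln(1.8986) = 0.3205.
n = ((z_{α/2} + z_β)/C)² + 3.
(1.960 + 0.674) / 0.3205 = 2.634 / 0.3205 = 8.218.
n = 8.218² + 3 = 67.54 + 3 = 70.5.
Round up.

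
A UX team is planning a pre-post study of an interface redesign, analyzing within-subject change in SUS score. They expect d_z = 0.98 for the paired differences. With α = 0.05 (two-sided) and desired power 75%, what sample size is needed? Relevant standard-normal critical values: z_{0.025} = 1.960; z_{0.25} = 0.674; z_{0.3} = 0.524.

n = 8 pairs

For a paired (one-sample on differences) test: n = ((z_{α/2} + z_β) / d)².
z_{α/2} + z_β = 1.960 + 0.674 = 2.634.
n = (2.634 / 0.98)² = 2.688² = 7.22.
Round up.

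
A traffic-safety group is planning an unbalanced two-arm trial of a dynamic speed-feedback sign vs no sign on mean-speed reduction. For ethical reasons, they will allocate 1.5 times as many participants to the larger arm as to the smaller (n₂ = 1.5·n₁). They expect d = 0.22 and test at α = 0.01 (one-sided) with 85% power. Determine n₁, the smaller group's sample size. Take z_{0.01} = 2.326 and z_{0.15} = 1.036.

n₁ = 390

With allocation ratio k = n₂/n₁ = 1.5, Var(x̄₁−x̄₂) = σ²(1/n₁ + 1/(k·n₁)) = σ²·(k+1)/(k·n₁).
So n₁ = (1 + 1/k)·((z_{α} + z_β)/d)² = 1.667 × (3.362/0.22)².
n₁ = 1.667 × 233.53 = 389.2.
Round up: n₁ = 390, giving n₂ = 1.5 × 390 = 585.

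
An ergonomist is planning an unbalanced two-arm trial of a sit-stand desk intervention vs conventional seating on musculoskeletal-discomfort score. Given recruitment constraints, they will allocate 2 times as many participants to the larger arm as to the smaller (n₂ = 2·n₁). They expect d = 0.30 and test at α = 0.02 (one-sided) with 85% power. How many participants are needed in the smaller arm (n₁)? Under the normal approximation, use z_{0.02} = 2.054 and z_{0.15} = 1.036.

With allocation ratio k = n₂/n₁ = 2, Var(x̄₁−x̄₂) = σ²(1/n₁ + 1/(k·n₁)) = σ²·(k+1)/(k·n₁).
So n₁ = (1 + 1/k)·((z_{α} + z_β)/d)² = 1.500 × (3.090/0.30)².
n₁ = 1.500 × 106.09 = 159.1.
Round up: n₁ = 160, giving n₂ = 2 × 160 = 320.

n₁ = 160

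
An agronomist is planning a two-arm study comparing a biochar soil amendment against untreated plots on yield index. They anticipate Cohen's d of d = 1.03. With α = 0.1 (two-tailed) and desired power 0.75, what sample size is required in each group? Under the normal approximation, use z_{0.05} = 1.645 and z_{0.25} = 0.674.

For two independent groups with equal n: n = 2·((z_{α/2} + z_β) / d)².
z_{α/2} + z_β = 1.645 + 0.674 = 2.319.
n = 2 × (2.319 / 1.03)² = 2 × 2.251² = 2 × 5.07 = 10.1.
Round up to the next whole participant.

n = 11 per group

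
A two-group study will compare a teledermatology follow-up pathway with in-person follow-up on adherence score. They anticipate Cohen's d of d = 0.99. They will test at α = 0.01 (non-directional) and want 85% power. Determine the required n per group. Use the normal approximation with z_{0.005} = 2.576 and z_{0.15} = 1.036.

n = 27 per group

For two independent groups with equal n: n = 2·((z_{α/2} + z_β) / d)².
z_{α/2} + z_β = 2.576 + 1.036 = 3.612.
n = 2 × (3.612 / 0.99)² = 2 × 3.648² = 2 × 13.31 = 26.6.
Round up to the next whole participant.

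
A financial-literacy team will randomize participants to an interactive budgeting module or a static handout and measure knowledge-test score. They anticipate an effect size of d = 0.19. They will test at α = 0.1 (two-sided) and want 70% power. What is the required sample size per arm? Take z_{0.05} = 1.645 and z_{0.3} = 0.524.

For two independent groups with equal n: n = 2·((z_{α/2} + z_β) / d)².
z_{α/2} + z_β = 1.645 + 0.524 = 2.169.
n = 2 × (2.169 / 0.19)² = 2 × 11.416² = 2 × 130.32 = 260.6.
Round up to the next whole participant.

n = 261 per group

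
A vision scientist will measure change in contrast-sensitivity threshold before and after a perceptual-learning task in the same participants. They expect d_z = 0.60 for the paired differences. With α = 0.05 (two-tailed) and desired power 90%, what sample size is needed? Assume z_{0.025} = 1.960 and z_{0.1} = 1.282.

For a paired (one-sample on differences) test: n = ((z_{α/2} + z_β) / d)².
z_{α/2} + z_β = 1.960 + 1.282 = 3.242.
n = (3.242 / 0.60)² = 5.403² = 29.20.
Round up.

n = 30 pairs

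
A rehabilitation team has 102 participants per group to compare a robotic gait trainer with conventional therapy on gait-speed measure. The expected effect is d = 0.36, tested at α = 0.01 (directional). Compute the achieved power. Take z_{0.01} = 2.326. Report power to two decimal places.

For two equal groups, power = Φ(d·√(n/2) − z_{α}).
d·√(n/2) = 0.36 × √(102/2) = 0.36 × 7.141 = 2.571.
z_β = 2.571 − 2.326 = 0.245.
Power = Φ(0.245) = 0.597.

power ≈ 0.60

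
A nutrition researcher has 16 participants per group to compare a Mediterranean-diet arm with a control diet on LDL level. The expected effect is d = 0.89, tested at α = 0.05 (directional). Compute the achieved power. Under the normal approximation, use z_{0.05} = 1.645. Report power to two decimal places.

For two equal groups, power = Φ(d·√(n/2) − z_{α}).
d·√(n/2) = 0.89 × √(16/2) = 0.89 × 2.828 = 2.517.
z_β = 2.517 − 1.645 = 0.872.
Power = Φ(0.872) = 0.808.

power ≈ 0.81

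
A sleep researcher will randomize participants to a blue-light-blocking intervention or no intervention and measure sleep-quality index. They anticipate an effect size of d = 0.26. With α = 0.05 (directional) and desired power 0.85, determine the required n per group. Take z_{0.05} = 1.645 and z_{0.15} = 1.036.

n = 213 per group

For two independent groups with equal n: n = 2·((z_{α} + z_β) / d)².
z_{α} + z_β = 1.645 + 1.036 = 2.681.
n = 2 × (2.681 / 0.26)² = 2 × 10.312² = 2 × 106.33 = 212.7.
Round up to the next whole participant.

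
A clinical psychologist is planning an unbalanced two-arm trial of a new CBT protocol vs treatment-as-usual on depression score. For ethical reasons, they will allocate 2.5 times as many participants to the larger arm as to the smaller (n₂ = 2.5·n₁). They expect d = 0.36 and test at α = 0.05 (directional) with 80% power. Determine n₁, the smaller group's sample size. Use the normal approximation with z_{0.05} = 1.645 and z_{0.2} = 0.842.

With allocation ratio k = n₂/n₁ = 2.5, Var(x̄₁−x̄₂) = σ²(1/n₁ + 1/(k·n₁)) = σ²·(k+1)/(k·n₁).
So n₁ = (1 + 1/k)·((z_{α} + z_β)/d)² = 1.400 × (2.487/0.36)².
n₁ = 1.400 × 47.73 = 66.8.
Round up: n₁ = 67, giving n₂ = ⌈2.5 × 67⌉ = ⌈167.5⌉ = 168.

n₁ = 67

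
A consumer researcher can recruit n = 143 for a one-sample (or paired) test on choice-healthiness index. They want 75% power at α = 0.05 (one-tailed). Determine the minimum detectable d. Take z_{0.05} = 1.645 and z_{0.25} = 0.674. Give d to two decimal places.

d_min ≈ 0.19

For a single sample (or paired design) of n = 143: d_min = (z_{α} + z_β)/√n.
z-sum = 1.645 + 0.674 = 2.319.
d_min = 2.319 / √143 = 2.319 / 11.958 = 0.194.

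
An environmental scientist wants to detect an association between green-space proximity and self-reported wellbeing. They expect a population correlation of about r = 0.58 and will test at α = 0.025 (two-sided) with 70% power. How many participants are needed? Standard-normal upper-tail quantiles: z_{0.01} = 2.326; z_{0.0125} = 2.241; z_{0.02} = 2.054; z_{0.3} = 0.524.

Fisher's z: C = ½·ln((1+r)/(1−r)) = ½·ln(3.7619) = 0.6625.
n = ((z_{α/2} + z_β)/C)² + 3.
(2.241 + 0.524) / 0.6625 = 2.765 / 0.6625 = 4.174.
n = 4.174² + 3 = 17.42 + 3 = 20.4.
Round up.

n = 21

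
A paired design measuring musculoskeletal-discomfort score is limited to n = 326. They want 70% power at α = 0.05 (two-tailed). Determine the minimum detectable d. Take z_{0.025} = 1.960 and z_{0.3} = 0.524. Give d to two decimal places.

d_min ≈ 0.14

For a single sample (or paired design) of n = 326: d_min = (z_{α/2} + z_β)/√n.
z-sum = 1.960 + 0.524 = 2.484.
d_min = 2.484 / √326 = 2.484 / 18.055 = 0.138.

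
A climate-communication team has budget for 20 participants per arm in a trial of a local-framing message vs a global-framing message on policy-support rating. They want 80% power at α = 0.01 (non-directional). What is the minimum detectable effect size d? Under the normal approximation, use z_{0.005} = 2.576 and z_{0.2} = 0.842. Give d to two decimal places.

For two independent groups of n = 20 each: d_min = (z_{α/2} + z_β)·√(2/n).
z-sum = 2.576 + 0.842 = 3.418.
d_min = 3.418 × √(2/20) = 3.418 × 0.3162 = 1.081.

d_min ≈ 1.08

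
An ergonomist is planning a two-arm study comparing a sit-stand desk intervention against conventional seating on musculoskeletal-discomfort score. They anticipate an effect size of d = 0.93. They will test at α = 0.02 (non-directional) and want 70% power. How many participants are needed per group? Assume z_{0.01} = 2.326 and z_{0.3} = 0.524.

n = 19 per group

For two independent groups with equal n: n = 2·((z_{α/2} + z_β) / d)².
z_{α/2} + z_β = 2.326 + 0.524 = 2.850.
n = 2 × (2.850 / 0.93)² = 2 × 3.065² = 2 × 9.39 = 18.8.
Round up to the next whole participant.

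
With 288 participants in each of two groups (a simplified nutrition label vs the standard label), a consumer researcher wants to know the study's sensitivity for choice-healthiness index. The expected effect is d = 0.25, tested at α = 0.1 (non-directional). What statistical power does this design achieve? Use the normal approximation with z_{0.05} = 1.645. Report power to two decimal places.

power ≈ 0.91

For two equal groups, power = Φ(d·√(n/2) − z_{α/2}).
d·√(n/2) = 0.25 × √(288/2) = 0.25 × 12.000 = 3.000.
z_β = 3.000 − 1.645 = 1.355.
Power = Φ(1.355) = 0.912.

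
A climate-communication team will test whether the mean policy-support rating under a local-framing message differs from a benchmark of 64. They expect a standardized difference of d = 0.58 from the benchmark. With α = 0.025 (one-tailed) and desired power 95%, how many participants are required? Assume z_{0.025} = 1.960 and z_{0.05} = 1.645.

For a one-sample test: n = ((z_{α} + z_β) / d)².
z_{α} + z_β = 1.960 + 1.645 = 3.605.
n = (3.605 / 0.58)² = 6.216² = 38.63.
Round up.

n = 39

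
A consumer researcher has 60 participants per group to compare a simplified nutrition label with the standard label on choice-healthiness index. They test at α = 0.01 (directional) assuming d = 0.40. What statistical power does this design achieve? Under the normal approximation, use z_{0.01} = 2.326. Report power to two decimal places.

For two equal groups, power = Φ(d·√(n/2) − z_{α}).
d·√(n/2) = 0.40 × √(60/2) = 0.40 × 5.477 = 2.191.
z_β = 2.191 − 2.326 = -0.135.
Power = Φ(-0.135) = 0.446.

power ≈ 0.45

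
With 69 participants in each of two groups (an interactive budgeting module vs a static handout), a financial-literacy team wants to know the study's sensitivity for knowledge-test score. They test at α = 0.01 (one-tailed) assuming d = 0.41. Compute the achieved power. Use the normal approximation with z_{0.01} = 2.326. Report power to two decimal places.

For two equal groups, power = Φ(d·√(n/2) − z_{α}).
d·√(n/2) = 0.41 × √(69/2) = 0.41 × 5.874 = 2.408.
z_β = 2.408 − 2.326 = 0.082.
Power = Φ(0.082) = 0.533.

power ≈ 0.53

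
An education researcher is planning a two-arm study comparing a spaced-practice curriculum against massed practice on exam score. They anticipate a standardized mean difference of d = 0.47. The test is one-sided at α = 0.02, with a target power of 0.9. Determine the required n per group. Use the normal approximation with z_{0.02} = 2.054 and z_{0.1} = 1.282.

n = 101 per group

For two independent groups with equal n: n = 2·((z_{α} + z_β) / d)².
z_{α} + z_β = 2.054 + 1.282 = 3.336.
n = 2 × (3.336 / 0.47)² = 2 × 7.098² = 2 × 50.38 = 100.8.
Round up to the next whole participant.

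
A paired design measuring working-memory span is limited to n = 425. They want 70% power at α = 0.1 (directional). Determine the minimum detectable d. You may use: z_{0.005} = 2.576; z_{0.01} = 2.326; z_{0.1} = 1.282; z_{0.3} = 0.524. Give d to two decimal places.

For a single sample (or paired design) of n = 425: d_min = (z_{α} + z_β)/√n.
z-sum = 1.282 + 0.524 = 1.806.
d_min = 1.806 / √425 = 1.806 / 20.616 = 0.088.

d_min ≈ 0.09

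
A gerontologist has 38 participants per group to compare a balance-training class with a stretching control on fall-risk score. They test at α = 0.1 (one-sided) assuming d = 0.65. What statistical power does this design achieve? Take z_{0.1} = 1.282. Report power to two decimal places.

power ≈ 0.94

For two equal groups, power = Φ(d·√(n/2) − z_{α}).
d·√(n/2) = 0.65 × √(38/2) = 0.65 × 4.359 = 2.833.
z_β = 2.833 − 1.282 = 1.551.
Power = Φ(1.551) = 0.940.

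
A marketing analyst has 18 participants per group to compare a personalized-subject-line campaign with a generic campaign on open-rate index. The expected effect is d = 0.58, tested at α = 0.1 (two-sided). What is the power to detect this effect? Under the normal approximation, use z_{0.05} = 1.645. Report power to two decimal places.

For two equal groups, power = Φ(d·√(n/2) − z_{α/2}).
d·√(n/2) = 0.58 × √(18/2) = 0.58 × 3.000 = 1.740.
z_β = 1.740 − 1.645 = 0.095.
Power = Φ(0.095) = 0.538.

power ≈ 0.54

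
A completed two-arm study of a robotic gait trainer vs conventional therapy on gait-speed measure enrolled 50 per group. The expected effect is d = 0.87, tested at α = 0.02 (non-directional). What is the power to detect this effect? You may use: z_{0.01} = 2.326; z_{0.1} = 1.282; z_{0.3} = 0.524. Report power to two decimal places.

power ≈ 0.98

For two equal groups, power = Φ(d·√(n/2) − z_{α/2}).
d·√(n/2) = 0.87 × √(50/2) = 0.87 × 5.000 = 4.350.
z_β = 4.350 − 2.326 = 2.024.
Power = Φ(2.024) = 0.979.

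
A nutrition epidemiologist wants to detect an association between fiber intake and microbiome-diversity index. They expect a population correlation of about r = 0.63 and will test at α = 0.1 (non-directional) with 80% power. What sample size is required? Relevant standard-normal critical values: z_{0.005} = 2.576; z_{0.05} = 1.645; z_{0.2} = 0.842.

Fisher's z: C = ½·ln((1+r)/(1−r)) = ½·ln(4.4054) = 0.7414.
n = ((z_{α/2} + z_β)/C)² + 3.
(1.645 + 0.842) / 0.7414 = 2.487 / 0.7414 = 3.354.
n = 3.354² + 3 = 11.25 + 3 = 14.3.
Round up.

n = 15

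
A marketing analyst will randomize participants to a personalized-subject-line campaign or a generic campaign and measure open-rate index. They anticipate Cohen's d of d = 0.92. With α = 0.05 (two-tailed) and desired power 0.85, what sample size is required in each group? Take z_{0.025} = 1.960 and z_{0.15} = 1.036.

n = 22 per group

For two independent groups with equal n: n = 2·((z_{α/2} + z_β) / d)².
z_{α/2} + z_β = 1.960 + 1.036 = 2.996.
n = 2 × (2.996 / 0.92)² = 2 × 3.257² = 2 × 10.60 = 21.2.
Round up to the next whole participant.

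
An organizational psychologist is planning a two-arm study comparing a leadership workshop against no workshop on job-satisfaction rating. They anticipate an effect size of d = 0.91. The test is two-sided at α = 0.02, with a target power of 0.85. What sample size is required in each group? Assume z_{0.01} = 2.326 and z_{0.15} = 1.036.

n = 28 per group

For two independent groups with equal n: n = 2·((z_{α/2} + z_β) / d)².
z_{α/2} + z_β = 2.326 + 1.036 = 3.362.
n = 2 × (3.362 / 0.91)² = 2 × 3.695² = 2 × 13.65 = 27.3.
Round up to the next whole participant.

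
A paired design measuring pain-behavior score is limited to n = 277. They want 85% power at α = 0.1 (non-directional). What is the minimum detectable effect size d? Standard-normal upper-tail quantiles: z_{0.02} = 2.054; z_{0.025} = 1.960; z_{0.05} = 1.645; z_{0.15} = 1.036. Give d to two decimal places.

For a single sample (or paired design) of n = 277: d_min = (z_{α/2} + z_β)/√n.
z-sum = 1.645 + 1.036 = 2.681.
d_min = 2.681 / √277 = 2.681 / 16.643 = 0.161.

d_min ≈ 0.16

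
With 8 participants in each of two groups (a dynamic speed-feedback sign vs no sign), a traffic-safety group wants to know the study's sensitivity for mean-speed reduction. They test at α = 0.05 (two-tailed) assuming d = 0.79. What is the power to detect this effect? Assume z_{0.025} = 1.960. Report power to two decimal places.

power ≈ 0.35

For two equal groups, power = Φ(d·√(n/2) − z_{α/2}).
d·√(n/2) = 0.79 × √(8/2) = 0.79 × 2.000 = 1.580.
z_β = 1.580 − 1.960 = -0.380.
Power = Φ(-0.380) = 0.352.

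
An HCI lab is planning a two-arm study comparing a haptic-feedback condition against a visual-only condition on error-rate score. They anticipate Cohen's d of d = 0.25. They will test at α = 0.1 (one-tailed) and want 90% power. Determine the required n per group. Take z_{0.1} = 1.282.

For two independent groups with equal n: n = 2·((z_{α} + z_β) / d)².
z_{α} + z_β = 1.282 + 1.282 = 2.564.
n = 2 × (2.564 / 0.25)² = 2 × 10.256² = 2 × 105.19 = 210.4.
Round up to the next whole participant.

n = 211 per group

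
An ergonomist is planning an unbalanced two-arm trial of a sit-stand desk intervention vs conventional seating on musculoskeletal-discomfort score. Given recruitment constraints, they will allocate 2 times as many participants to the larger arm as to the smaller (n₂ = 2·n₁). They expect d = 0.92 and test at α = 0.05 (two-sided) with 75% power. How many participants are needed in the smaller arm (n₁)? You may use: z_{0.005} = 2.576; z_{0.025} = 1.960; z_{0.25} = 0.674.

n₁ = 13

With allocation ratio k = n₂/n₁ = 2, Var(x̄₁−x̄₂) = σ²(1/n₁ + 1/(k·n₁)) = σ²·(k+1)/(k·n₁).
So n₁ = (1 + 1/k)·((z_{α/2} + z_β)/d)² = 1.500 × (2.634/0.92)².
n₁ = 1.500 × 8.20 = 12.3.
Round up: n₁ = 13, giving n₂ = 2 × 13 = 26.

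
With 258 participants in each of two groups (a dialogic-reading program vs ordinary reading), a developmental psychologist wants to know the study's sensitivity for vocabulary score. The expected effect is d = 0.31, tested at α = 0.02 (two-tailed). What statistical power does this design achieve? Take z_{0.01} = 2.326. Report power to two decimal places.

For two equal groups, power = Φ(d·√(n/2) − z_{α/2}).
d·√(n/2) = 0.31 × √(258/2) = 0.31 × 11.358 = 3.521.
z_β = 3.521 − 2.326 = 1.195.
Power = Φ(1.195) = 0.884.

power ≈ 0.88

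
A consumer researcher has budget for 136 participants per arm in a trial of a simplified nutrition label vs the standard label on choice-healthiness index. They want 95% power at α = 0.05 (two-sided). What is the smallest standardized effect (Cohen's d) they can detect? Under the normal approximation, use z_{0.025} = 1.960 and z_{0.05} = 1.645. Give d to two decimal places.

For two independent groups of n = 136 each: d_min = (z_{α/2} + z_β)·√(2/n).
z-sum = 1.960 + 1.645 = 3.605.
d_min = 3.605 × √(2/136) = 3.605 × 0.1213 = 0.437.

d_min ≈ 0.44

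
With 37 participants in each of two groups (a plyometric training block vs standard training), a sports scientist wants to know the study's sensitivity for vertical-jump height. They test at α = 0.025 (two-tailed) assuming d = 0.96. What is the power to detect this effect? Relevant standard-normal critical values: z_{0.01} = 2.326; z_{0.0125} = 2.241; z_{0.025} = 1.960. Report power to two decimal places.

For two equal groups, power = Φ(d·√(n/2) − z_{α/2}).
d·√(n/2) = 0.96 × √(37/2) = 0.96 × 4.301 = 4.129.
z_β = 4.129 − 2.241 = 1.888.
Power = Φ(1.888) = 0.970.

power ≈ 0.97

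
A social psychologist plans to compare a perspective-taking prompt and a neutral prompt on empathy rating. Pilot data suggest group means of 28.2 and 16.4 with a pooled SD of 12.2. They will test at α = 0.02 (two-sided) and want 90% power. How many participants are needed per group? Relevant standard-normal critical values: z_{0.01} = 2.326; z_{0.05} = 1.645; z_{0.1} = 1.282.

Cohen's d = |M₁ − M₂| / SD_pooled = |28.2 − 16.4| / 12.2 = 11.8 / 12.2 = 0.967.
For two independent groups with equal n: n = 2·((z_{α/2} + z_β) / d)².
z_{α/2} + z_β = 2.326 + 1.282 = 3.608.
n = 2 × (3.608 / 0.967)² = 2 × 3.731² = 2 × 13.92 = 27.8.
Round up to the next whole participant.

n = 28 per group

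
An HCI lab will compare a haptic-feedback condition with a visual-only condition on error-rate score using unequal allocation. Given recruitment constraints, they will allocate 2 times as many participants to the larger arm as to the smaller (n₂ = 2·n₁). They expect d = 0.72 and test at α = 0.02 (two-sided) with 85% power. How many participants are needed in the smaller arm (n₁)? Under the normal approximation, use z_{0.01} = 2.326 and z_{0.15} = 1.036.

n₁ = 33

With allocation ratio k = n₂/n₁ = 2, Var(x̄₁−x̄₂) = σ²(1/n₁ + 1/(k·n₁)) = σ²·(k+1)/(k·n₁).
So n₁ = (1 + 1/k)·((z_{α/2} + z_β)/d)² = 1.500 × (3.362/0.72)².
n₁ = 1.500 × 21.80 = 32.7.
Round up: n₁ = 33, giving n₂ = 2 × 33 = 66.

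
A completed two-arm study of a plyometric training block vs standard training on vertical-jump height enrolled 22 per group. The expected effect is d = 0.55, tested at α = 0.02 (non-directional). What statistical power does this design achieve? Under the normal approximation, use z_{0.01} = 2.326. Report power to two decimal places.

For two equal groups, power = Φ(d·√(n/2) − z_{α/2}).
d·√(n/2) = 0.55 × √(22/2) = 0.55 × 3.317 = 1.824.
z_β = 1.824 − 2.326 = -0.502.
Power = Φ(-0.502) = 0.308.

power ≈ 0.31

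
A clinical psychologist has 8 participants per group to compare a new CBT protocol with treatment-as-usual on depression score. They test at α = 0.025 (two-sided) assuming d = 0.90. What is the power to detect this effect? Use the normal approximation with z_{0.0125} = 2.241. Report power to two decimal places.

power ≈ 0.33

For two equal groups, power = Φ(d·√(n/2) − z_{α/2}).
d·√(n/2) = 0.90 × √(8/2) = 0.90 × 2.000 = 1.800.
z_β = 1.800 − 2.241 = -0.441.
Power = Φ(-0.441) = 0.330.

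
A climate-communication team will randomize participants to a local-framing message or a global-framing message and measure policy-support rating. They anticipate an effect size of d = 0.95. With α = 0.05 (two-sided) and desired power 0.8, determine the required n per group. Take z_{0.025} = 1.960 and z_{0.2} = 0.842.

For two independent groups with equal n: n = 2·((z_{α/2} + z_β) / d)².
z_{α/2} + z_β = 1.960 + 0.842 = 2.802.
n = 2 × (2.802 / 0.95)² = 2 × 2.949² = 2 × 8.70 = 17.4.
Round up to the next whole participant.

n = 18 per group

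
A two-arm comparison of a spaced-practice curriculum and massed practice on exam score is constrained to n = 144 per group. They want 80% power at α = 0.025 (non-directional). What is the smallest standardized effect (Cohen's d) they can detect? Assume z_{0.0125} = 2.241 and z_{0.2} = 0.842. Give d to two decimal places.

d_min ≈ 0.36

For two independent groups of n = 144 each: d_min = (z_{α/2} + z_β)·√(2/n).
z-sum = 2.241 + 0.842 = 3.083.
d_min = 3.083 × √(2/144) = 3.083 × 0.1179 = 0.363.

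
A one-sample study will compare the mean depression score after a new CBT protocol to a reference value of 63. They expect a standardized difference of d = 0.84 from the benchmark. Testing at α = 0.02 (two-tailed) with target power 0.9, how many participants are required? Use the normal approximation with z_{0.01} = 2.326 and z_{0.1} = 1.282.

n = 19

For a one-sample test: n = ((z_{α/2} + z_β) / d)².
z_{α/2} + z_β = 2.326 + 1.282 = 3.608.
n = (3.608 / 0.84)² = 4.295² = 18.45.
Round up.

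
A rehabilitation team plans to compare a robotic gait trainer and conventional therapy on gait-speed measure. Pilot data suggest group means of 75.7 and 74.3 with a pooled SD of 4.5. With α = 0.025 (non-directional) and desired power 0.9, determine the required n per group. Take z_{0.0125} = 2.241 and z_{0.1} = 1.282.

Cohen's d = |M₁ − M₂| / SD_pooled = |75.7 − 74.3| / 4.5 = 1.4 / 4.5 = 0.311.
For two independent groups with equal n: n = 2·((z_{α/2} + z_β) / d)².
z_{α/2} + z_β = 2.241 + 1.282 = 3.523.
n = 2 × (3.523 / 0.311)² = 2 × 11.328² = 2 × 128.32 = 256.6.
Round up to the next whole participant.

n = 257 per group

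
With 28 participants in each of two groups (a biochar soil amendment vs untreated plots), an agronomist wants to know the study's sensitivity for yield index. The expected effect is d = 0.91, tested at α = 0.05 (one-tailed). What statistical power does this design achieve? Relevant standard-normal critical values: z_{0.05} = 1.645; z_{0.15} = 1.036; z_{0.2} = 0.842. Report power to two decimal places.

For two equal groups, power = Φ(d·√(n/2) − z_{α}).
d·√(n/2) = 0.91 × √(28/2) = 0.91 × 3.742 = 3.405.
z_β = 3.405 − 1.645 = 1.760.
Power = Φ(1.760) = 0.961.

power ≈ 0.96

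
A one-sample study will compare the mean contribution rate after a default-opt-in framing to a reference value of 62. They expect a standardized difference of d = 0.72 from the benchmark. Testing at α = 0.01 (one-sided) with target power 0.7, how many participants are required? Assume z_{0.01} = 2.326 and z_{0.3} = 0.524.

n = 16

For a one-sample test: n = ((z_{α} + z_β) / d)².
z_{α} + z_β = 2.326 + 0.524 = 2.850.
n = (2.850 / 0.72)² = 3.958² = 15.67.
Round up.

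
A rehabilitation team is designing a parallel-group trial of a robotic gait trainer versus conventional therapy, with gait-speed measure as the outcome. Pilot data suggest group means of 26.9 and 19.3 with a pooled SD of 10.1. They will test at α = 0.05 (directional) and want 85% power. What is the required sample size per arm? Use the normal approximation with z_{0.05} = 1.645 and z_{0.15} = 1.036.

Cohen's d = |M₁ − M₂| / SD_pooled = |26.9 − 19.3| / 10.1 = 7.6 / 10.1 = 0.752.
For two independent groups with equal n: n = 2·((z_{α} + z_β) / d)².
z_{α} + z_β = 1.645 + 1.036 = 2.681.
n = 2 × (2.681 / 0.752)² = 2 × 3.565² = 2 × 12.71 = 25.4.
Round up to the next whole participant.

n = 26 per group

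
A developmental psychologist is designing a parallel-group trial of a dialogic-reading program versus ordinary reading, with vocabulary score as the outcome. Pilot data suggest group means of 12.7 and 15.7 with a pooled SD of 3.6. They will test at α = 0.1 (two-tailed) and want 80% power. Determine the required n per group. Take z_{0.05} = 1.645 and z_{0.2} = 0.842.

Cohen's d = |M₁ − M₂| / SD_pooled = |12.7 − 15.7| / 3.6 = 3.0 / 3.6 = 0.833.
For two independent groups with equal n: n = 2·((z_{α/2} + z_β) / d)².
z_{α/2} + z_β = 1.645 + 0.842 = 2.487.
n = 2 × (2.487 / 0.833)² = 2 × 2.986² = 2 × 8.91 = 17.8.
Round up to the next whole participant.

n = 18 per group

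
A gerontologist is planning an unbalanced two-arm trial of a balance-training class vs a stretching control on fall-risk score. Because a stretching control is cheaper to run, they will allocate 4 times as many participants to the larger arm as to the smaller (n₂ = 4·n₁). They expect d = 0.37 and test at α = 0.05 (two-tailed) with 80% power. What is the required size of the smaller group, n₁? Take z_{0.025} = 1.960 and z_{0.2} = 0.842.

With allocation ratio k = n₂/n₁ = 4, Var(x̄₁−x̄₂) = σ²(1/n₁ + 1/(k·n₁)) = σ²·(k+1)/(k·n₁).
So n₁ = (1 + 1/k)·((z_{α/2} + z_β)/d)² = 1.250 × (2.802/0.37)².
n₁ = 1.250 × 57.35 = 71.7.
Round up: n₁ = 72, giving n₂ = 4 × 72 = 288.

n₁ = 72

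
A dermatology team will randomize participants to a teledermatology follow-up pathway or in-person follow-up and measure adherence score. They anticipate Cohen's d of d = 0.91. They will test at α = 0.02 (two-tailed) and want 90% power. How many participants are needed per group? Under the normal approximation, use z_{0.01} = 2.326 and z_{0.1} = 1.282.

n = 32 per group

For two independent groups with equal n: n = 2·((z_{α/2} + z_β) / d)².
z_{α/2} + z_β = 2.326 + 1.282 = 3.608.
n = 2 × (3.608 / 0.91)² = 2 × 3.965² = 2 × 15.72 = 31.4.
Round up to the next whole participant.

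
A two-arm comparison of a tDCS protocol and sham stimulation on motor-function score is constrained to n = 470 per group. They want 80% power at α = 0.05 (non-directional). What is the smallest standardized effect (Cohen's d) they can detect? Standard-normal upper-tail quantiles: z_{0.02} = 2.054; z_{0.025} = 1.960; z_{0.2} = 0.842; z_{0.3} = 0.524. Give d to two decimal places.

For two independent groups of n = 470 each: d_min = (z_{α/2} + z_β)·√(2/n).
z-sum = 1.960 + 0.842 = 2.802.
d_min = 2.802 × √(2/470) = 2.802 × 0.0652 = 0.183.

d_min ≈ 0.18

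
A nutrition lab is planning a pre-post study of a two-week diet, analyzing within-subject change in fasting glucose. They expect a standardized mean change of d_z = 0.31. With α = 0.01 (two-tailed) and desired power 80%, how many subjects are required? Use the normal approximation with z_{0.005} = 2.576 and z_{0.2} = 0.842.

n = 122 pairs

For a paired (one-sample on differences) test: n = ((z_{α/2} + z_β) / d)².
z_{α/2} + z_β = 2.576 + 0.842 = 3.418.
n = (3.418 / 0.31)² = 11.026² = 121.57.
Round up.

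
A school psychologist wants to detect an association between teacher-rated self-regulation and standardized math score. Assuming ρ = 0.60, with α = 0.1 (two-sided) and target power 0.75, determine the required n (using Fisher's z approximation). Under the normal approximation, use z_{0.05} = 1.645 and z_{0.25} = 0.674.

n = 15

Fisher's z: C = ½·ln((1+r)/(1−r)) = ½·ln(4.0000) = 0.6931.
n = ((z_{α/2} + z_β)/C)² + 3.
(1.645 + 0.674) / 0.6931 = 2.319 / 0.6931 = 3.346.
n = 3.346² + 3 = 11.19 + 3 = 14.2.
Round up.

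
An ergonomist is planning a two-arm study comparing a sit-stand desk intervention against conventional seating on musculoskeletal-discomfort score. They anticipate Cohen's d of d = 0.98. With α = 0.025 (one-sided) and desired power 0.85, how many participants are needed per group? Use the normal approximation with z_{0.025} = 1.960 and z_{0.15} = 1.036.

For two independent groups with equal n: n = 2·((z_{α} + z_β) / d)².
z_{α} + z_β = 1.960 + 1.036 = 2.996.
n = 2 × (2.996 / 0.98)² = 2 × 3.057² = 2 × 9.35 = 18.7.
Round up to the next whole participant.

n = 19 per group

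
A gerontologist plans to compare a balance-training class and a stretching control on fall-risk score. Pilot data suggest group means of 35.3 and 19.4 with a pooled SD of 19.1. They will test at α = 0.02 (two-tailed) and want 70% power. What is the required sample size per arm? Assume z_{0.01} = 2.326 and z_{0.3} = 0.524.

Cohen's d = |M₁ − M₂| / SD_pooled = |35.3 − 19.4| / 19.1 = 15.9 / 19.1 = 0.832.
For two independent groups with equal n: n = 2·((z_{α/2} + z_β) / d)².
z_{α/2} + z_β = 2.326 + 0.524 = 2.850.
n = 2 × (2.850 / 0.832)² = 2 × 3.425² = 2 × 11.73 = 23.5.
Round up to the next whole participant.

n = 24 per group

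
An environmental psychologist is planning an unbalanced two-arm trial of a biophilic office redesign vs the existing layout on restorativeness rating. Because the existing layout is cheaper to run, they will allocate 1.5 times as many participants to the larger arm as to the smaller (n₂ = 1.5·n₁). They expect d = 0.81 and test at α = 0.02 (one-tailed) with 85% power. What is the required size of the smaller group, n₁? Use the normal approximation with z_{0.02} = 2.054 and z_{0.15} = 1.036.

n₁ = 25

With allocation ratio k = n₂/n₁ = 1.5, Var(x̄₁−x̄₂) = σ²(1/n₁ + 1/(k·n₁)) = σ²·(k+1)/(k·n₁).
So n₁ = (1 + 1/k)·((z_{α} + z_β)/d)² = 1.667 × (3.090/0.81)².
n₁ = 1.667 × 14.55 = 24.3.
Round up: n₁ = 25, giving n₂ = ⌈1.5 × 25⌉ = ⌈37.5⌉ = 38.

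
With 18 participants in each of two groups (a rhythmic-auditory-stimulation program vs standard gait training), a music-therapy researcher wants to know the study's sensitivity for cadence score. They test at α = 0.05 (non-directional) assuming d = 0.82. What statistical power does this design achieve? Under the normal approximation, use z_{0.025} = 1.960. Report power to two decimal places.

For two equal groups, power = Φ(d·√(n/2) − z_{α/2}).
d·√(n/2) = 0.82 × √(18/2) = 0.82 × 3.000 = 2.460.
z_β = 2.460 − 1.960 = 0.500.
Power = Φ(0.500) = 0.691.

power ≈ 0.69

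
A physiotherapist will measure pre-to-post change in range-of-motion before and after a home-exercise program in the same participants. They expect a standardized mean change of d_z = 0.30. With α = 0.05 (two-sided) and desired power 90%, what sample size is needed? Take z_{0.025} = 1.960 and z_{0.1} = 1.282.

For a paired (one-sample on differences) test: n = ((z_{α/2} + z_β) / d)².
z_{α/2} + z_β = 1.960 + 1.282 = 3.242.
n = (3.242 / 0.30)² = 10.807² = 116.78.
Round up.

n = 117 pairs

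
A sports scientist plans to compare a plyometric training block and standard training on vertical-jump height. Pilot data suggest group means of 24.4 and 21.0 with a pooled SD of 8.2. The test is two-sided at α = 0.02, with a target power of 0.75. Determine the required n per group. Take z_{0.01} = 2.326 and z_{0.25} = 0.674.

Cohen's d = |M₁ − M₂| / SD_pooled = |24.4 − 21.0| / 8.2 = 3.4 / 8.2 = 0.415.
For two independent groups with equal n: n = 2·((z_{α/2} + z_β) / d)².
z_{α/2} + z_β = 2.326 + 0.674 = 3.000.
n = 2 × (3.000 / 0.415)² = 2 × 7.229² = 2 × 52.26 = 104.5.
Round up to the next whole participant.

n = 105 per group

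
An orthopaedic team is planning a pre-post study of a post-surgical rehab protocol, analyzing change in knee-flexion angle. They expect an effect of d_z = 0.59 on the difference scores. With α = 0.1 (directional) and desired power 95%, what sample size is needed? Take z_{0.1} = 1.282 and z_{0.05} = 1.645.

For a paired (one-sample on differences) test: n = ((z_{α} + z_β) / d)².
z_{α} + z_β = 1.282 + 1.645 = 2.927.
n = (2.927 / 0.59)² = 4.961² = 24.61.
Round up.

n = 25 pairs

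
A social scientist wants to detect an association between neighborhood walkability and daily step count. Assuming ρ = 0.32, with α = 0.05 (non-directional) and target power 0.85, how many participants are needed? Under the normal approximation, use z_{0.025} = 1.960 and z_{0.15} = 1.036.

Fisher's z: C = ½·ln((1+r)/(1−r)) = ½·ln(1.9412) = 0.3316.
n = ((z_{α/2} + z_β)/C)² + 3.
(1.960 + 1.036) / 0.3316 = 2.996 / 0.3316 = 9.035.
n = 9.035² + 3 = 81.63 + 3 = 84.6.
Round up.

n = 85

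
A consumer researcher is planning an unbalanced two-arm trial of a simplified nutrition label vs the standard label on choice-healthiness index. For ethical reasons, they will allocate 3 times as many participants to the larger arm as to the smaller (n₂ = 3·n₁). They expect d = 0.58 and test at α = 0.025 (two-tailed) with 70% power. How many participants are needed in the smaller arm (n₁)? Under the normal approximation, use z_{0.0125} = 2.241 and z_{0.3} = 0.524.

n₁ = 31

With allocation ratio k = n₂/n₁ = 3, Var(x̄₁−x̄₂) = σ²(1/n₁ + 1/(k·n₁)) = σ²·(k+1)/(k·n₁).
So n₁ = (1 + 1/k)·((z_{α/2} + z_β)/d)² = 1.333 × (2.765/0.58)².
n₁ = 1.333 × 22.73 = 30.3.
Round up: n₁ = 31, giving n₂ = 3 × 31 = 93.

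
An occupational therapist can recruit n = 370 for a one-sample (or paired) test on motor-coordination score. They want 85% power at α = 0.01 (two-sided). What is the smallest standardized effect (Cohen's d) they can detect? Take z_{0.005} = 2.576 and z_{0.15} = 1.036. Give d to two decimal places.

For a single sample (or paired design) of n = 370: d_min = (z_{α/2} + z_β)/√n.
z-sum = 2.576 + 1.036 = 3.612.
d_min = 3.612 / √370 = 3.612 / 19.235 = 0.188.

d_min ≈ 0.19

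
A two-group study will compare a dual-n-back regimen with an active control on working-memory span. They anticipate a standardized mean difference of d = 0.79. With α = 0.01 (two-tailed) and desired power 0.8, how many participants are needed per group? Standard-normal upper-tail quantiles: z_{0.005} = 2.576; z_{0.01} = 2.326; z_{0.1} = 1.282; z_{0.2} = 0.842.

n = 38 per group

For two independent groups with equal n: n = 2·((z_{α/2} + z_β) / d)².
z_{α/2} + z_β = 2.576 + 0.842 = 3.418.
n = 2 × (3.418 / 0.79)² = 2 × 4.327² = 2 × 18.72 = 37.4.
Round up to the next whole participant.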